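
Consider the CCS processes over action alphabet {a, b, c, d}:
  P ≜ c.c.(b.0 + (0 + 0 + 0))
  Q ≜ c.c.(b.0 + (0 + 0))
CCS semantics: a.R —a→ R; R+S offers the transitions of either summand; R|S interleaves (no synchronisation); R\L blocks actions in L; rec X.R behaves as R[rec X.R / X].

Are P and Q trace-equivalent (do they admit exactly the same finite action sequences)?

LTS(P): 4 reachable states
  p0 = c.c.(b.0 + (0 + 0 + 0)) | -c-> p1
  p1 = c.(b.0 + (0 + 0 + 0)) | -c-> p2
  p2 = b.0 + (0 + 0 + 0) | -b-> p3
  p3 = 0 | (no moves)
LTS(Q): 4 reachable states
  q0 = c.c.(b.0 + (0 + 0)) | -c-> q1
  q1 = c.(b.0 + (0 + 0)) | -c-> q2
  q2 = b.0 + (0 + 0) | -b-> q3
  q3 = 0 | (no moves)
Bisimilarity quotient blocks:
  B0 = {p0, q0}
  B1 = {p1, q1}
  B2 = {p2, q2}
  B3 = {p3, q3}
p0 ∈ B0, q0 ∈ B0 → same block
Bisimilar ⇒ trace-equivalent.

trace-equivalent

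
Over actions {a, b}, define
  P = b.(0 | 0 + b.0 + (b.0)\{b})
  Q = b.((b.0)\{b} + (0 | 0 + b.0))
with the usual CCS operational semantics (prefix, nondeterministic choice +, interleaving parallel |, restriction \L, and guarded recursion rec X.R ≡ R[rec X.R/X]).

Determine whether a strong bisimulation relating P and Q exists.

YES

LTS(P): 3 reachable states
  u0 = b.(0 | 0 + b.0 + (b.0)\{b}) :: --b--▸ u1
  u1 = 0 | 0 + b.0 + (b.0)\{b} :: --b--▸ u2
  u2 = 0 :: deadlocked
LTS(Q): 3 reachable states
  v0 = b.((b.0)\{b} + (0 | 0 + b.0)) :: --b--▸ v1
  v1 = (b.0)\{b} + (0 | 0 + b.0) :: --b--▸ v2
  v2 = 0 :: deadlocked
Coarsest stable partition (strong bisimilarity classes):
  B0 = {u0, v0}
  B1 = {u1, v1}
  B2 = {u2, v2}
u0 ∈ B0, v0 ∈ B0 → same block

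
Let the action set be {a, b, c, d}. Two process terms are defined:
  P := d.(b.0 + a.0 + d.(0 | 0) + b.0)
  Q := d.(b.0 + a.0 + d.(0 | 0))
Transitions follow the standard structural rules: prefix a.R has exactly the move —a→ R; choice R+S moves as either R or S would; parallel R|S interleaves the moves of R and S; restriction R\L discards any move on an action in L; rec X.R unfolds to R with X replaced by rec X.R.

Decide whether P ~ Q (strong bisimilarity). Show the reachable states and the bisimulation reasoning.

Reachable graph of P (4 states):
  p0 = d.(b.0 + a.0 + d.(0 | 0) + b.0) ⊢ =d=> p1
  p1 = b.0 + a.0 + d.(0 | 0) + b.0 ⊢ =a=> p2, =b=> p2, =d=> p3
  p2 = 0 ⊢ stopped
  p3 = 0 | 0 ⊢ stopped
Reachable graph of Q (4 states):
  q0 = d.(b.0 + a.0 + d.(0 | 0)) ⊢ =d=> q1
  q1 = b.0 + a.0 + d.(0 | 0) ⊢ =a=> q2, =b=> q2, =d=> q3
  q2 = 0 ⊢ stopped
  q3 = 0 | 0 ⊢ stopped
Partition-refinement fixed point:
  B0 = {p0, q0}
  B1 = {p1, q1}
  B2 = {p2, p3, q2, q3}
p0 ∈ B0, q0 ∈ B0 → same block

YES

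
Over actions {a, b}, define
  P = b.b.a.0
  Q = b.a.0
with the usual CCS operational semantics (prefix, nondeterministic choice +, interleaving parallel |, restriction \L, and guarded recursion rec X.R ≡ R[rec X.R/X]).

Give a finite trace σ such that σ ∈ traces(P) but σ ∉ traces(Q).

bb

P's transition system — 4 states:
  u0 = b.b.a.0 | ··b··> u1
  u1 = b.a.0 | ··b··> u2
  u2 = a.0 | ··a··> u3
  u3 = 0 | ·
Q's transition system — 3 states:
  v0 = b.a.0 | ··b··> v1
  v1 = a.0 | ··a··> v2
  v2 = 0 | ·
Executing bb from P (initial set {u0}):
  [1] b ⇒ {u1}
  [2] b ⇒ {u2}
  P completes σ.
Executing bb from Q (initial set {v0}):
  [1] b ⇒ {v1}
  [2] b ⇒ ∅ (Q stuck)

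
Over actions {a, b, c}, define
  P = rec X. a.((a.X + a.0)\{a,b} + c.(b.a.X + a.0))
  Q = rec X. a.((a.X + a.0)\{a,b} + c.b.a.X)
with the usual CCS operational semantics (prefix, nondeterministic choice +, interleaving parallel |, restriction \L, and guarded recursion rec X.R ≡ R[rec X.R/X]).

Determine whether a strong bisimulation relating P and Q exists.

LTS(P): 5 reachable states
  m0 = rec X. a.((a.X + a.0)\{a,b} + c.(b.a.X + a.0)) | ··a··> m1
  m1 = (a.(rec X. a.((a.X + a.0)\{a,b} + c.(b.a.X + a.0))) + a.0)\{a,b} + c.(b.a.(rec X. a.((a.X + a.0)\{a,b} + c.(b.a.X + a.0))) + a.0) | ··c··> m2
  m2 = b.a.(rec X. a.((a.X + a.0)\{a,b} + c.(b.a.X + a.0))) + a.0 | ··a··> m3, ··b··> m4
  m3 = 0 | deadlocked
  m4 = a.(rec X. a.((a.X + a.0)\{a,b} + c.(b.a.X + a.0))) | ··a··> m0
LTS(Q): 4 reachable states
  n0 = rec X. a.((a.X + a.0)\{a,b} + c.b.a.X) | ··a··> n1
  n1 = (a.(rec X. a.((a.X + a.0)\{a,b} + c.b.a.X)) + a.0)\{a,b} + c.b.a.(rec X. a.((a.X + a.0)\{a,b} + c.b.a.X)) | ··c··> n2
  n2 = b.a.(rec X. a.((a.X + a.0)\{a,b} + c.b.a.X)) | ··b··> n3
  n3 = a.(rec X. a.((a.X + a.0)\{a,b} + c.b.a.X)) | ··a··> n0
Bisimilarity quotient blocks:
  B0 = {m0}
  B1 = {m1}
  B2 = {m2}
  B3 = {m4}
  B4 = {m3}
  B5 = {n0}
  B6 = {n1}
  B7 = {n2}
  B8 = {n3}
m0 ∈ B0, n0 ∈ B5 → different blocks

not bisimilar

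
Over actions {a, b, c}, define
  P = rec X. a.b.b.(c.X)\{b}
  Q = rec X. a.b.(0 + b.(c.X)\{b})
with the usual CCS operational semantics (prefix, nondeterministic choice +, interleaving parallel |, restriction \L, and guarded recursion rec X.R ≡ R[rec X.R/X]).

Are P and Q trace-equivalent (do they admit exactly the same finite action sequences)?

LTS(P): 6 reachable states
  u0 = rec X. a.b.b.(c.X)\{b} | =a=> u1
  u1 = b.b.(c.(rec X. a.b.b.(c.X)\{b}))\{b} | =b=> u2
  u2 = b.(c.(rec X. a.b.b.(c.X)\{b}))\{b} | =b=> u3
  u3 = (c.(rec X. a.b.b.(c.X)\{b}))\{b} | =c=> u4
  u4 = (rec X. a.b.b.(c.X)\{b})\{b} | =a=> u5
  u5 = (b.b.(c.(rec X. a.b.b.(c.X)\{b}))\{b})\{b} | (no moves)
LTS(Q): 6 reachable states
  v0 = rec X. a.b.(0 + b.(c.X)\{b}) | =a=> v1
  v1 = b.(0 + b.(c.(rec X. a.b.(0 + b.(c.X)\{b})))\{b}) | =b=> v2
  v2 = 0 + b.(c.(rec X. a.b.(0 + b.(c.X)\{b})))\{b} | =b=> v3
  v3 = (c.(rec X. a.b.(0 + b.(c.X)\{b})))\{b} | =c=> v4
  v4 = (rec X. a.b.(0 + b.(c.X)\{b}))\{b} | =a=> v5
  v5 = (b.(0 + b.(c.(rec X. a.b.(0 + b.(c.X)\{b})))\{b}))\{b} | (no moves)
Coarsest stable partition (strong bisimilarity classes):
  B0 = {u0, v0}
  B1 = {u1, v1}
  B2 = {u2, v2}
  B3 = {u3, v3}
  B4 = {u4, v4}
  B5 = {u5, v5}
u0 ∈ B0, v0 ∈ B0 → same block
Bisimilar ⇒ trace-equivalent.

YES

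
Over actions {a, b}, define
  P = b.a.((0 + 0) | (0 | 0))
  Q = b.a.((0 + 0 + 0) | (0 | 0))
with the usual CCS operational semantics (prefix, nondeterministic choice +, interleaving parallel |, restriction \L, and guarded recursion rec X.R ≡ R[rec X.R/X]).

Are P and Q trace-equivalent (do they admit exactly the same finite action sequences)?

YES

P's transition system — 3 states:
  p0 = b.a.((0 + 0) | (0 | 0)) ⊢ —b→ p1
  p1 = a.((0 + 0) | (0 | 0)) ⊢ —a→ p2
  p2 = (0 + 0) | (0 | 0) ⊢ (no moves)
Q's transition system — 3 states:
  q0 = b.a.((0 + 0 + 0) | (0 | 0)) ⊢ —b→ q1
  q1 = a.((0 + 0 + 0) | (0 | 0)) ⊢ —a→ q2
  q2 = (0 + 0 + 0) | (0 | 0) ⊢ (no moves)
Partition-refinement fixed point:
  B0 = {p0, q0}
  B1 = {p1, q1}
  B2 = {p2, q2}
p0 ∈ B0, q0 ∈ B0 → same block
Bisimilar ⇒ trace-equivalent.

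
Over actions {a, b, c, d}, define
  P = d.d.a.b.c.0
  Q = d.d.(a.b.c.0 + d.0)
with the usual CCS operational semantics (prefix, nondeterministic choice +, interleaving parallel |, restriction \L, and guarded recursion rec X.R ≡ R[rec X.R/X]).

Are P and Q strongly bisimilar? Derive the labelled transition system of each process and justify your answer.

P's transition system — 6 states:
  s0 = d.d.a.b.c.0 | =d=> s1
  s1 = d.a.b.c.0 | =d=> s2
  s2 = a.b.c.0 | =a=> s3
  s3 = b.c.0 | =b=> s4
  s4 = c.0 | =c=> s5
  s5 = 0 | deadlocked
Q's transition system — 6 states:
  t0 = d.d.(a.b.c.0 + d.0) | =d=> t1
  t1 = d.(a.b.c.0 + d.0) | =d=> t2
  t2 = a.b.c.0 + d.0 | =a=> t3, =d=> t4
  t3 = b.c.0 | =b=> t5
  t4 = 0 | deadlocked
  t5 = c.0 | =c=> t4
Bisimilarity quotient blocks:
  B0 = {s0}
  B1 = {s1}
  B2 = {s2}
  B3 = {s3, t3}
  B4 = {s4, t5}
  B5 = {s5, t4}
  B6 = {t0}
  B7 = {t1}
  B8 = {t2}
s0 ∈ B0, t0 ∈ B6 → different blocks

not bisimilar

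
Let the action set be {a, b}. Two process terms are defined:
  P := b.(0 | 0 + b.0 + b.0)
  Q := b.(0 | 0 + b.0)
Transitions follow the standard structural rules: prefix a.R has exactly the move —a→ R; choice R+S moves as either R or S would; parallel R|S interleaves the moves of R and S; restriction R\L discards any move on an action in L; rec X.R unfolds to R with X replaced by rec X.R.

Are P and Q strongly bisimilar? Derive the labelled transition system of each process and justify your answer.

bisimilar

P's transition system — 3 states:
  m0 = b.(0 | 0 + b.0 + b.0) has moves --b--▸ m1
  m1 = 0 | 0 + b.0 + b.0 has moves --b--▸ m2
  m2 = 0 has moves ∅
Q's transition system — 3 states:
  n0 = b.(0 | 0 + b.0) has moves --b--▸ n1
  n1 = 0 | 0 + b.0 has moves --b--▸ n2
  n2 = 0 has moves ∅
Partition-refinement fixed point:
  B0 = {m0, n0}
  B1 = {m1, n1}
  B2 = {m2, n2}
m0 ∈ B0, n0 ∈ B0 → same block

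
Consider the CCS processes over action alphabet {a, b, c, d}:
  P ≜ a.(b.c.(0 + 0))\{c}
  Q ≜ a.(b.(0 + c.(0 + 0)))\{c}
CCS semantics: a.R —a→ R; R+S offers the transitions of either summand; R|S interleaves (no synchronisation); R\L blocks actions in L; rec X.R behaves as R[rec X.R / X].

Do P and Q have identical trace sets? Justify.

Reachable graph of P (3 states):
  m0 = a.(b.c.(0 + 0))\{c} ⊢ -a-> m1
  m1 = (b.c.(0 + 0))\{c} ⊢ -b-> m2
  m2 = (c.(0 + 0))\{c} ⊢ stopped
Reachable graph of Q (3 states):
  n0 = a.(b.(0 + c.(0 + 0)))\{c} ⊢ -a-> n1
  n1 = (b.(0 + c.(0 + 0)))\{c} ⊢ -b-> n2
  n2 = (0 + c.(0 + 0))\{c} ⊢ stopped
Coarsest stable partition (strong bisimilarity classes):
  B0 = {m0, n0}
  B1 = {m1, n1}
  B2 = {m2, n2}
m0 ∈ B0, n0 ∈ B0 → same block
Bisimilar ⇒ trace-equivalent.

trace-equivalent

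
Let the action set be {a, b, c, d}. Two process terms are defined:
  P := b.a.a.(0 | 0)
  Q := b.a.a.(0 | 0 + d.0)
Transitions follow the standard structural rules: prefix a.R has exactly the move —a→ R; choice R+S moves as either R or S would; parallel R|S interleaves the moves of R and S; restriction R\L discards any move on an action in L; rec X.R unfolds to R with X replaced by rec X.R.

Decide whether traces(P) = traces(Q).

trace-distinct — witness ⟨baad⟩

P's transition system — 4 states:
  u0 = b.a.a.(0 | 0) | ··b··> u1
  u1 = a.a.(0 | 0) | ··a··> u2
  u2 = a.(0 | 0) | ··a··> u3
  u3 = 0 | 0 | ·
Q's transition system — 5 states:
  v0 = b.a.a.(0 | 0 + d.0) | ··b··> v1
  v1 = a.a.(0 | 0 + d.0) | ··a··> v2
  v2 = a.(0 | 0 + d.0) | ··a··> v3
  v3 = 0 | 0 + d.0 | ··d··> v4
  v4 = 0 | ·
Executing baad from Q (initial set {v0}):
  after b @ step 1: {v1}
  after a @ step 2: {v2}
  after a @ step 3: {v3}
  after d @ step 4: {v4}
  — Q admits the full trace.
Executing baad from P (initial set {u0}):
  after b @ step 1: {u1}
  after a @ step 2: {u2}
  after a @ step 3: {u3}
  after d @ step 4: ∅ (P stuck)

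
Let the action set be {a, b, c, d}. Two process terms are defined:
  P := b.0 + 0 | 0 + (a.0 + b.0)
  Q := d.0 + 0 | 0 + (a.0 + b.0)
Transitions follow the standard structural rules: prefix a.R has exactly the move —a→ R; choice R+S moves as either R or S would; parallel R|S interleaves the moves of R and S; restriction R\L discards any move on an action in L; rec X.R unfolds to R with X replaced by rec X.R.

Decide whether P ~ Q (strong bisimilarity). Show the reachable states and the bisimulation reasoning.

NO

Reachable graph of P (2 states):
  p0 = b.0 + 0 | 0 + (a.0 + b.0) :: --a--▸ p1, --b--▸ p1
  p1 = 0 :: deadlocked
Reachable graph of Q (2 states):
  q0 = d.0 + 0 | 0 + (a.0 + b.0) :: --a--▸ q1, --b--▸ q1, --d--▸ q1
  q1 = 0 :: deadlocked
Bisimilarity quotient blocks:
  B0 = {p0}
  B1 = {p1, q1}
  B2 = {q0}
p0 ∈ B0, q0 ∈ B2 → different blocks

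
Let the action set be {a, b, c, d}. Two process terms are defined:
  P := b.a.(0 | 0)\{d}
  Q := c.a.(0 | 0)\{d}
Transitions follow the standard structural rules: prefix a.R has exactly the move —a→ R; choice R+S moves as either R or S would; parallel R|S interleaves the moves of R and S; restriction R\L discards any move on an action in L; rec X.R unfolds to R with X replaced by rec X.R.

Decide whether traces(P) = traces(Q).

NO — witness ⟨b⟩

P's transition system — 3 states:
  u0 = b.a.(0 | 0)\{d} → —b→ u1
  u1 = a.(0 | 0)\{d} → —a→ u2
  u2 = (0 | 0)\{d} → ∅
Q's transition system — 3 states:
  v0 = c.a.(0 | 0)\{d} → —c→ v1
  v1 = a.(0 | 0)\{d} → —a→ v2
  v2 = (0 | 0)\{d} → ∅
Trace ⟨b⟩ through P, begin at {u0}:
  after b @ step 1: {u1}
  — P admits the full trace.
Trace ⟨b⟩ through Q, begin at {v0}:
  after b @ step 1: ∅ (Q stuck)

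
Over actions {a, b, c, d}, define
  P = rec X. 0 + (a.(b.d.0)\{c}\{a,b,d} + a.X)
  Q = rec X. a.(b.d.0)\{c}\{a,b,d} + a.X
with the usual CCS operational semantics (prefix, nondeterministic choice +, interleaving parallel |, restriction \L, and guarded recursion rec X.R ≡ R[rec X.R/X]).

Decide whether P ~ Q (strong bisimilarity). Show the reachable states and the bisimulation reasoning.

bisimilar

Reachable graph of P (2 states):
  s0 = rec X. 0 + (a.(b.d.0)\{c}\{a,b,d} + a.X) ⊢ ··a··> s0, ··a··> s1
  s1 = (b.d.0)\{c}\{a,b,d} ⊢ (no moves)
Reachable graph of Q (2 states):
  t0 = rec X. a.(b.d.0)\{c}\{a,b,d} + a.X ⊢ ··a··> t0, ··a··> t1
  t1 = (b.d.0)\{c}\{a,b,d} ⊢ (no moves)
Partition-refinement fixed point:
  B0 = {s0, t0}
  B1 = {s1, t1}
s0 ∈ B0, t0 ∈ B0 → same block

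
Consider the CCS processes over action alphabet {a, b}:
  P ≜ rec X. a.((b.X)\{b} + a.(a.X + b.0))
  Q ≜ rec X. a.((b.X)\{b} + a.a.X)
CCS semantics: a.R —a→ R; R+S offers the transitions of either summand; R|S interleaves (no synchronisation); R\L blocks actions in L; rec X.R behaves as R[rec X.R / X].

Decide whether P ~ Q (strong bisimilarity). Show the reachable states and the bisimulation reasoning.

LTS(P): 4 reachable states
  s0 = rec X. a.((b.X)\{b} + a.(a.X + b.0)) has moves =a=> s1
  s1 = (b.(rec X. a.((b.X)\{b} + a.(a.X + b.0))))\{b} + a.(a.(rec X. a.((b.X)\{b} + a.(a.X + b.0))) + b.0) has moves =a=> s2
  s2 = a.(rec X. a.((b.X)\{b} + a.(a.X + b.0))) + b.0 has moves =a=> s0, =b=> s3
  s3 = 0 has moves ·
LTS(Q): 3 reachable states
  t0 = rec X. a.((b.X)\{b} + a.a.X) has moves =a=> t1
  t1 = (b.(rec X. a.((b.X)\{b} + a.a.X)))\{b} + a.a.(rec X. a.((b.X)\{b} + a.a.X)) has moves =a=> t2
  t2 = a.(rec X. a.((b.X)\{b} + a.a.X)) has moves =a=> t0
Partition-refinement fixed point:
  B0 = {s0}
  B1 = {s1}
  B2 = {s2}
  B3 = {s3}
  B4 = {t0, t1, t2}
s0 ∈ B0, t0 ∈ B4 → different blocks

P ≁ Q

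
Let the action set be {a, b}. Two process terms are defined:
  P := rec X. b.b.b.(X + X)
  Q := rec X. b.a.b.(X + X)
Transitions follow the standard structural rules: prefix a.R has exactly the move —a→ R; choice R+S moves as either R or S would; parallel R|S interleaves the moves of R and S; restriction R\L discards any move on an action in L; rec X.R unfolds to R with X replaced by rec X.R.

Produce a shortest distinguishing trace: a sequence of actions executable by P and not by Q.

bb

P's transition system — 4 states:
  p0 = rec X. b.b.b.(X + X) → ··b··> p1
  p1 = b.b.((rec X. b.b.b.(X + X)) + (rec X. b.b.b.(X + X))) → ··b··> p2
  p2 = b.((rec X. b.b.b.(X + X)) + (rec X. b.b.b.(X + X))) → ··b··> p3
  p3 = (rec X. b.b.b.(X + X)) + (rec X. b.b.b.(X + X)) → ··b··> p1
Q's transition system — 4 states:
  q0 = rec X. b.a.b.(X + X) → ··b··> q1
  q1 = a.b.((rec X. b.a.b.(X + X)) + (rec X. b.a.b.(X + X))) → ··a··> q2
  q2 = b.((rec X. b.a.b.(X + X)) + (rec X. b.a.b.(X + X))) → ··b··> q3
  q3 = (rec X. b.a.b.(X + X)) + (rec X. b.a.b.(X + X)) → ··b··> q1
Executing bb from P (initial set {p0}):
  step 1 (b): {p1}
  step 2 (b): {p2}
  — P admits the full trace.
Executing bb from Q (initial set {q0}):
  step 1 (b): {q1}
  step 2 (b): ∅ (Q stuck)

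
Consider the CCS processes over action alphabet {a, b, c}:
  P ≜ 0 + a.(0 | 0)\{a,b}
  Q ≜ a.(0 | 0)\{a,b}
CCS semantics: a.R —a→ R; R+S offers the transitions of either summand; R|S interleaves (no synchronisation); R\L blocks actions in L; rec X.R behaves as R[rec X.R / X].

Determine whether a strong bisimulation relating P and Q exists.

LTS(P): 2 reachable states
  s0 = 0 + a.(0 | 0)\{a,b} ⊢ —a→ s1
  s1 = (0 | 0)\{a,b} ⊢ (no moves)
LTS(Q): 2 reachable states
  t0 = a.(0 | 0)\{a,b} ⊢ —a→ t1
  t1 = (0 | 0)\{a,b} ⊢ (no moves)
Bisimilarity quotient blocks:
  B0 = {s0, t0}
  B1 = {s1, t1}
s0 ∈ B0, t0 ∈ B0 → same block

bisimilar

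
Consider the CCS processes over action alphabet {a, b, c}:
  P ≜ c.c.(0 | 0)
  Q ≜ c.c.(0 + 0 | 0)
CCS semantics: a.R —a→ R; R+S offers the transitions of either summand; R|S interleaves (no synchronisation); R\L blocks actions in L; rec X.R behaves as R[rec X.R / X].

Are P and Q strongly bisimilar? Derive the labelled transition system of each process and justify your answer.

Reachable graph of P (3 states):
  s0 = c.c.(0 | 0) | --c--▸ s1
  s1 = c.(0 | 0) | --c--▸ s2
  s2 = 0 | 0 | (no moves)
Reachable graph of Q (3 states):
  t0 = c.c.(0 + 0 | 0) | --c--▸ t1
  t1 = c.(0 + 0 | 0) | --c--▸ t2
  t2 = 0 + 0 | 0 | (no moves)
Partition-refinement fixed point:
  B0 = {s0, t0}
  B1 = {s1, t1}
  B2 = {s2, t2}
s0 ∈ B0, t0 ∈ B0 → same block

P ~ Q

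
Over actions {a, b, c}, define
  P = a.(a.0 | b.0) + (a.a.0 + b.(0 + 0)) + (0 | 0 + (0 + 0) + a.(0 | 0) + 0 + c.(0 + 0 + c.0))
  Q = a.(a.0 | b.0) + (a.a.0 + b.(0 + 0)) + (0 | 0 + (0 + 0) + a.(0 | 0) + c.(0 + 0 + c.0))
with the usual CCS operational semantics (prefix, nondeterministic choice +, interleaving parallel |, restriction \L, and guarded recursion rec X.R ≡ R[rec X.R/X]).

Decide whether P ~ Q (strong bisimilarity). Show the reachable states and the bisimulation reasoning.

bisimilar

LTS(P): 9 reachable states
  u0 = a.(a.0 | b.0) + (a.a.0 + b.(0 + 0)) + (0 | 0 + (0 + 0) + a.(0 | 0) + 0 + c.(0 + 0 + c.0)) :: =a=> u1, =a=> u2, =a=> u3, =b=> u4, =c=> u5
  u1 = 0 | 0 :: ·
  u2 = a.0 :: =a=> u6
  u3 = a.0 | b.0 :: =a=> u7, =b=> u8
  u4 = 0 + 0 :: ·
  u5 = 0 + 0 + c.0 :: =c=> u6
  u6 = 0 :: ·
  u7 = 0 | b.0 :: =b=> u1
  u8 = a.0 | 0 :: =a=> u1
LTS(Q): 9 reachable states
  v0 = a.(a.0 | b.0) + (a.a.0 + b.(0 + 0)) + (0 | 0 + (0 + 0) + a.(0 | 0) + c.(0 + 0 + c.0)) :: =a=> v1, =a=> v2, =a=> v3, =b=> v4, =c=> v5
  v1 = 0 | 0 :: ·
  v2 = a.0 :: =a=> v6
  v3 = a.0 | b.0 :: =a=> v7, =b=> v8
  v4 = 0 + 0 :: ·
  v5 = 0 + 0 + c.0 :: =c=> v6
  v6 = 0 :: ·
  v7 = 0 | b.0 :: =b=> v1
  v8 = a.0 | 0 :: =a=> v1
Partition-refinement fixed point:
  B0 = {u0, v0}
  B1 = {u3, v3}
  B2 = {u7, v7}
  B3 = {u1, u4, u6, v1, v4, v6}
  B4 = {u2, u8, v2, v8}
  B5 = {u5, v5}
u0 ∈ B0, v0 ∈ B0 → same block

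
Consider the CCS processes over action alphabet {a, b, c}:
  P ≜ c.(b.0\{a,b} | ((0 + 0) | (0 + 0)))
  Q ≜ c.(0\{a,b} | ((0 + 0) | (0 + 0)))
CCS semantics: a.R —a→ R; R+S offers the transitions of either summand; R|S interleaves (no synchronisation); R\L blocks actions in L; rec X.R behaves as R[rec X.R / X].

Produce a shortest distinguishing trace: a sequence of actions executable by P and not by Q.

LTS(P): 3 reachable states
  u0 = c.(b.0\{a,b} | ((0 + 0) | (0 + 0))) ⊢ ··c··> u1
  u1 = b.0\{a,b} | ((0 + 0) | (0 + 0)) ⊢ ··b··> u2
  u2 = 0\{a,b} | ((0 + 0) | (0 + 0)) ⊢ ·
LTS(Q): 2 reachable states
  v0 = c.(0\{a,b} | ((0 + 0) | (0 + 0))) ⊢ ··c··> v1
  v1 = 0\{a,b} | ((0 + 0) | (0 + 0)) ⊢ ·
Run σ = ⟨cb⟩ on P: start {u0}
  step 1 (c): {u1}
  step 2 (b): {u2}
  ✓ P
Run σ = ⟨cb⟩ on Q: start {v0}
  step 1 (c): {v1}
  step 2 (b): ∅  — Q cannot continue

cb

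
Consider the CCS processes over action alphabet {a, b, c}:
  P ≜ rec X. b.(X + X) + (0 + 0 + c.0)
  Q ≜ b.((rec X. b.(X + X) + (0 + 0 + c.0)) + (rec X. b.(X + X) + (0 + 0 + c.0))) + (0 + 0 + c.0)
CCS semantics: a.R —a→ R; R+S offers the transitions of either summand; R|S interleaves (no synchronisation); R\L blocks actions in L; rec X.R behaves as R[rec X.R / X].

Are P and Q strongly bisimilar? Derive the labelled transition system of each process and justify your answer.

Reachable graph of P (3 states):
  m0 = rec X. b.(X + X) + (0 + 0 + c.0) :: -b-> m1, -c-> m2
  m1 = (rec X. b.(X + X) + (0 + 0 + c.0)) + (rec X. b.(X + X) + (0 + 0 + c.0)) :: -b-> m1, -c-> m2
  m2 = 0 :: stopped
Reachable graph of Q (3 states):
  n0 = b.((rec X. b.(X + X) + (0 + 0 + c.0)) + (rec X. b.(X + X) + (0 + 0 + c.0))) + (0 + 0 + c.0) :: -b-> n1, -c-> n2
  n1 = (rec X. b.(X + X) + (0 + 0 + c.0)) + (rec X. b.(X + X) + (0 + 0 + c.0)) :: -b-> n1, -c-> n2
  n2 = 0 :: stopped
Coarsest stable partition (strong bisimilarity classes):
  B0 = {m0, m1, n0, n1}
  B1 = {m2, n2}
m0 ∈ B0, n0 ∈ B0 → same block

P ~ Q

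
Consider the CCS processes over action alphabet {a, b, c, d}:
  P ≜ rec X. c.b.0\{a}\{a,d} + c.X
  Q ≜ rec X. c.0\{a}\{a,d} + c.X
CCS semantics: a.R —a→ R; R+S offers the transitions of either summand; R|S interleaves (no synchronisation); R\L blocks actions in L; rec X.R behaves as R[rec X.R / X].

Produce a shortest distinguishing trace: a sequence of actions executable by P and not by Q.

Reachable graph of P (3 states):
  p0 = rec X. c.b.0\{a}\{a,d} + c.X | -c-> p0, -c-> p1
  p1 = b.0\{a}\{a,d} | -b-> p2
  p2 = 0\{a}\{a,d} | stopped
Reachable graph of Q (2 states):
  q0 = rec X. c.0\{a}\{a,d} + c.X | -c-> q0, -c-> q1
  q1 = 0\{a}\{a,d} | stopped
Trace ⟨cb⟩ through P, begin at {p0}:
  [1] c ⇒ {p0, p1}
  [2] b ⇒ {p2}
  ✓ P
Trace ⟨cb⟩ through Q, begin at {q0}:
  [1] c ⇒ {q0, q1}
  [2] b ⇒ ∅ (Q stuck)

cb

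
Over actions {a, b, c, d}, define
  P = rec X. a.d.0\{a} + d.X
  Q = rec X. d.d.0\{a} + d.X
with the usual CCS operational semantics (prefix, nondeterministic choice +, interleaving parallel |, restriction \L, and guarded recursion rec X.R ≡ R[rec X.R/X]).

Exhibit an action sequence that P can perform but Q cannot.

LTS(P): 3 reachable states
  u0 = rec X. a.d.0\{a} + d.X ⊢ =a=> u1, =d=> u0
  u1 = d.0\{a} ⊢ =d=> u2
  u2 = 0\{a} ⊢ deadlocked
LTS(Q): 3 reachable states
  v0 = rec X. d.d.0\{a} + d.X ⊢ =d=> v0, =d=> v1
  v1 = d.0\{a} ⊢ =d=> v2
  v2 = 0\{a} ⊢ deadlocked
Run σ = ⟨a⟩ on P: start {u0}
  step 1 (a): {u1}
  — P admits the full trace.
Run σ = ⟨a⟩ on Q: start {v0}
  step 1 (a): ∅ (Q stuck)

a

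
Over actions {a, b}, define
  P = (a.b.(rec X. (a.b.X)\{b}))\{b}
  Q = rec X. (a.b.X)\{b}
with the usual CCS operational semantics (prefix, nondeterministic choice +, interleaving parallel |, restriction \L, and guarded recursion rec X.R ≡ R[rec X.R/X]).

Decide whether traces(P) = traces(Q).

trace-equivalent

P's transition system — 2 states:
  p0 = (a.b.(rec X. (a.b.X)\{b}))\{b} → -a-> p1
  p1 = (b.(rec X. (a.b.X)\{b}))\{b} → ∅
Q's transition system — 2 states:
  q0 = rec X. (a.b.X)\{b} → -a-> q1
  q1 = (b.(rec X. (a.b.X)\{b}))\{b} → ∅
Coarsest stable partition (strong bisimilarity classes):
  B0 = {p0, q0}
  B1 = {p1, q1}
p0 ∈ B0, q0 ∈ B0 → same block
Bisimilar ⇒ trace-equivalent.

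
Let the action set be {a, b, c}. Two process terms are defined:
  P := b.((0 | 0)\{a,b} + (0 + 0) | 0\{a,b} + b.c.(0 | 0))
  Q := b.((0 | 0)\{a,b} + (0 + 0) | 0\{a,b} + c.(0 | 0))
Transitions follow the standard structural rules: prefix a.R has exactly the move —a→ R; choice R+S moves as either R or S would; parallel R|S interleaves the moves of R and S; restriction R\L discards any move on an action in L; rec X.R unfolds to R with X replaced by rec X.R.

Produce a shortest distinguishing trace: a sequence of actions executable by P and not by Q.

Reachable graph of P (4 states):
  p0 = b.((0 | 0)\{a,b} + (0 + 0) | 0\{a,b} + b.c.(0 | 0)) ⊢ —b→ p1
  p1 = (0 | 0)\{a,b} + (0 + 0) | 0\{a,b} + b.c.(0 | 0) ⊢ —b→ p2
  p2 = c.(0 | 0) ⊢ —c→ p3
  p3 = 0 | 0 ⊢ (no moves)
Reachable graph of Q (3 states):
  q0 = b.((0 | 0)\{a,b} + (0 + 0) | 0\{a,b} + c.(0 | 0)) ⊢ —b→ q1
  q1 = (0 | 0)\{a,b} + (0 + 0) | 0\{a,b} + c.(0 | 0) ⊢ —c→ q2
  q2 = 0 | 0 ⊢ (no moves)
Executing bb from P (initial set {p0}):
  [1] b ⇒ {p1}
  [2] b ⇒ {p2}
  P completes σ.
Executing bb from Q (initial set {q0}):
  [1] b ⇒ {q1}
  [2] b ⇒ no successor for Q

bb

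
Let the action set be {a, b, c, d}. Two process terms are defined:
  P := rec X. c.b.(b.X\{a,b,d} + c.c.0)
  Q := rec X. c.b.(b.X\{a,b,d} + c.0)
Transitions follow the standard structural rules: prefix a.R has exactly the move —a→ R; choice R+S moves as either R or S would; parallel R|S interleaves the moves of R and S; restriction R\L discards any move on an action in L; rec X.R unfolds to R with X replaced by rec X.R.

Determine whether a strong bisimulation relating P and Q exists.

Reachable graph of P (7 states):
  p0 = rec X. c.b.(b.X\{a,b,d} + c.c.0) | —c→ p1
  p1 = b.(b.(rec X. c.b.(b.X\{a,b,d} + c.c.0))\{a,b,d} + c.c.0) | —b→ p2
  p2 = b.(rec X. c.b.(b.X\{a,b,d} + c.c.0))\{a,b,d} + c.c.0 | —b→ p3, —c→ p4
  p3 = (rec X. c.b.(b.X\{a,b,d} + c.c.0))\{a,b,d} | —c→ p5
  p4 = c.0 | —c→ p6
  p5 = (b.(b.(rec X. c.b.(b.X\{a,b,d} + c.c.0))\{a,b,d} + c.c.0))\{a,b,d} | (no moves)
  p6 = 0 | (no moves)
Reachable graph of Q (6 states):
  q0 = rec X. c.b.(b.X\{a,b,d} + c.0) | —c→ q1
  q1 = b.(b.(rec X. c.b.(b.X\{a,b,d} + c.0))\{a,b,d} + c.0) | —b→ q2
  q2 = b.(rec X. c.b.(b.X\{a,b,d} + c.0))\{a,b,d} + c.0 | —b→ q3, —c→ q4
  q3 = (rec X. c.b.(b.X\{a,b,d} + c.0))\{a,b,d} | —c→ q5
  q4 = 0 | (no moves)
  q5 = (b.(b.(rec X. c.b.(b.X\{a,b,d} + c.0))\{a,b,d} + c.0))\{a,b,d} | (no moves)
Coarsest stable partition (strong bisimilarity classes):
  B0 = {p0}
  B1 = {p1}
  B2 = {p2}
  B3 = {p3, p4, q3}
  B4 = {p5, p6, q4, q5}
  B5 = {q0}
  B6 = {q1}
  B7 = {q2}
p0 ∈ B0, q0 ∈ B5 → different blocks

not bisimilar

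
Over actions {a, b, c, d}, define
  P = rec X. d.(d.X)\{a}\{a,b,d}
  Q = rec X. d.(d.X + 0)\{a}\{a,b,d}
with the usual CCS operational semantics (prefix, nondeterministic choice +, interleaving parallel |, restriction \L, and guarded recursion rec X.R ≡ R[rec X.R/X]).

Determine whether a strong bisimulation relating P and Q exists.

LTS(P): 2 reachable states
  s0 = rec X. d.(d.X)\{a}\{a,b,d} has moves ··d··> s1
  s1 = (d.(rec X. d.(d.X)\{a}\{a,b,d}))\{a}\{a,b,d} has moves deadlocked
LTS(Q): 2 reachable states
  t0 = rec X. d.(d.X + 0)\{a}\{a,b,d} has moves ··d··> t1
  t1 = (d.(rec X. d.(d.X + 0)\{a}\{a,b,d}) + 0)\{a}\{a,b,d} has moves deadlocked
Coarsest stable partition (strong bisimilarity classes):
  B0 = {s0, t0}
  B1 = {s1, t1}
s0 ∈ B0, t0 ∈ B0 → same block

bisimilar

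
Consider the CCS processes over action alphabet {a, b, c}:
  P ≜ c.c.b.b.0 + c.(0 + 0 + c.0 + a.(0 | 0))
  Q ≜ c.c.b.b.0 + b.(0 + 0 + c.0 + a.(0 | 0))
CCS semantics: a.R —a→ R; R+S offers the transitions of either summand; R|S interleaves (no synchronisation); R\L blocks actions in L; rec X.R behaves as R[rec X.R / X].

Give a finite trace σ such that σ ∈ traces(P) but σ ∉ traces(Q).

P's transition system — 7 states:
  m0 = c.c.b.b.0 + c.(0 + 0 + c.0 + a.(0 | 0)) → —c→ m1, —c→ m2
  m1 = 0 + 0 + c.0 + a.(0 | 0) → —a→ m3, —c→ m4
  m2 = c.b.b.0 → —c→ m5
  m3 = 0 | 0 → ·
  m4 = 0 → ·
  m5 = b.b.0 → —b→ m6
  m6 = b.0 → —b→ m4
Q's transition system — 7 states:
  n0 = c.c.b.b.0 + b.(0 + 0 + c.0 + a.(0 | 0)) → —b→ n1, —c→ n2
  n1 = 0 + 0 + c.0 + a.(0 | 0) → —a→ n3, —c→ n4
  n2 = c.b.b.0 → —c→ n5
  n3 = 0 | 0 → ·
  n4 = 0 → ·
  n5 = b.b.0 → —b→ n6
  n6 = b.0 → —b→ n4
Run σ = ⟨ca⟩ on P: start {m0}
  [1] c ⇒ {m1, m2}
  [2] a ⇒ {m3}
  P completes σ.
Run σ = ⟨ca⟩ on Q: start {n0}
  [1] c ⇒ {n2}
  [2] a ⇒ ∅  — Q cannot continue

ca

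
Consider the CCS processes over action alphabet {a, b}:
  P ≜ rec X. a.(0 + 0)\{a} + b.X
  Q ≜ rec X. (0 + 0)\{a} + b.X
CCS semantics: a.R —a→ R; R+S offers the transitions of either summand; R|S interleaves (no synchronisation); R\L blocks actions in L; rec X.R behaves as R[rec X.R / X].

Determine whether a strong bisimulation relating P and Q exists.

LTS(P): 2 reachable states
  m0 = rec X. a.(0 + 0)\{a} + b.X :: --a--▸ m1, --b--▸ m0
  m1 = (0 + 0)\{a} :: ∅
LTS(Q): 1 reachable states
  n0 = rec X. (0 + 0)\{a} + b.X :: --b--▸ n0
Bisimilarity quotient blocks:
  B0 = {m0}
  B1 = {m1}
  B2 = {n0}
m0 ∈ B0, n0 ∈ B2 → different blocks

NO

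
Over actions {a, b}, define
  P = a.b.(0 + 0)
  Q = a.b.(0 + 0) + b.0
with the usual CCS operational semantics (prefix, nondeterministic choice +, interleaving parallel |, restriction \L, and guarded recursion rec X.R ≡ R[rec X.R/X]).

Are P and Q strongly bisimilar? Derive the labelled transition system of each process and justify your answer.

NO

Reachable graph of P (3 states):
  p0 = a.b.(0 + 0) | —a→ p1
  p1 = b.(0 + 0) | —b→ p2
  p2 = 0 + 0 | ·
Reachable graph of Q (4 states):
  q0 = a.b.(0 + 0) + b.0 | —a→ q1, —b→ q2
  q1 = b.(0 + 0) | —b→ q3
  q2 = 0 | ·
  q3 = 0 + 0 | ·
Partition-refinement fixed point:
  B0 = {p0}
  B1 = {p1, q1}
  B2 = {p2, q2, q3}
  B3 = {q0}
p0 ∈ B0, q0 ∈ B3 → different blocks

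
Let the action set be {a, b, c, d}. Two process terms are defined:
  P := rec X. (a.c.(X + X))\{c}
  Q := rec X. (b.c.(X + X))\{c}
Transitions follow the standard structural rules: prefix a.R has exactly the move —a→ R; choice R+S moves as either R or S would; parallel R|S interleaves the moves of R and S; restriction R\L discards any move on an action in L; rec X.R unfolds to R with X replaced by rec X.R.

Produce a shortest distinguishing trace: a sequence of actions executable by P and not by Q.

Reachable graph of P (2 states):
  m0 = rec X. (a.c.(X + X))\{c} :: ··a··> m1
  m1 = (c.((rec X. (a.c.(X + X))\{c}) + (rec X. (a.c.(X + X))\{c})))\{c} :: ∅
Reachable graph of Q (2 states):
  n0 = rec X. (b.c.(X + X))\{c} :: ··b··> n1
  n1 = (c.((rec X. (b.c.(X + X))\{c}) + (rec X. (b.c.(X + X))\{c})))\{c} :: ∅
Run σ = ⟨a⟩ on P: start {m0}
  step 1 (a): {m1}
  ✓ P
Run σ = ⟨a⟩ on Q: start {n0}
  step 1 (a): ∅  — Q cannot continue

a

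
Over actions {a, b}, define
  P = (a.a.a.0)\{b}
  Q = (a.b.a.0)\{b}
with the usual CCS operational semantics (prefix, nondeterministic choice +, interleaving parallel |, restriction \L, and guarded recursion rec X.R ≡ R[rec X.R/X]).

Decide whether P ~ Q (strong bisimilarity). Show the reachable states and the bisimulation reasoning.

NO

P's transition system — 4 states:
  s0 = (a.a.a.0)\{b} :: ··a··> s1
  s1 = (a.a.0)\{b} :: ··a··> s2
  s2 = (a.0)\{b} :: ··a··> s3
  s3 = 0\{b} :: (no moves)
Q's transition system — 2 states:
  t0 = (a.b.a.0)\{b} :: ··a··> t1
  t1 = (b.a.0)\{b} :: (no moves)
Partition-refinement fixed point:
  B0 = {s0}
  B1 = {s1}
  B2 = {s2, t0}
  B3 = {s3, t1}
s0 ∈ B0, t0 ∈ B2 → different blocks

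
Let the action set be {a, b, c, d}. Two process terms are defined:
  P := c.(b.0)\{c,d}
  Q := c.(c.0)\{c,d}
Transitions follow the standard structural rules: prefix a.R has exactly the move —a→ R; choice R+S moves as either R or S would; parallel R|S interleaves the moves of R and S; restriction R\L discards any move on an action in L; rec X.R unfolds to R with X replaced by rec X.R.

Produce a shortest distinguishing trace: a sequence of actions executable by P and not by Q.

Reachable graph of P (3 states):
  s0 = c.(b.0)\{c,d} ⊢ =c=> s1
  s1 = (b.0)\{c,d} ⊢ =b=> s2
  s2 = 0\{c,d} ⊢ stopped
Reachable graph of Q (2 states):
  t0 = c.(c.0)\{c,d} ⊢ =c=> t1
  t1 = (c.0)\{c,d} ⊢ stopped
Run σ = ⟨cb⟩ on P: start {s0}
  step 1 (c): {s1}
  step 2 (b): {s2}
  ✓ P
Run σ = ⟨cb⟩ on Q: start {t0}
  step 1 (c): {t1}
  step 2 (b): no successor for Q

cb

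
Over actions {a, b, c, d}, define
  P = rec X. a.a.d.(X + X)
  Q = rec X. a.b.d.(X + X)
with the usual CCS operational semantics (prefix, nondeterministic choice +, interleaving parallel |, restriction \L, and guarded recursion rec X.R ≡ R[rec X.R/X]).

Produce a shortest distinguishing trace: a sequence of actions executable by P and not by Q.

LTS(P): 4 reachable states
  u0 = rec X. a.a.d.(X + X) :: --a--▸ u1
  u1 = a.d.((rec X. a.a.d.(X + X)) + (rec X. a.a.d.(X + X))) :: --a--▸ u2
  u2 = d.((rec X. a.a.d.(X + X)) + (rec X. a.a.d.(X + X))) :: --d--▸ u3
  u3 = (rec X. a.a.d.(X + X)) + (rec X. a.a.d.(X + X)) :: --a--▸ u1
LTS(Q): 4 reachable states
  v0 = rec X. a.b.d.(X + X) :: --a--▸ v1
  v1 = b.d.((rec X. a.b.d.(X + X)) + (rec X. a.b.d.(X + X))) :: --b--▸ v2
  v2 = d.((rec X. a.b.d.(X + X)) + (rec X. a.b.d.(X + X))) :: --d--▸ v3
  v3 = (rec X. a.b.d.(X + X)) + (rec X. a.b.d.(X + X)) :: --a--▸ v1
Trace ⟨aa⟩ through P, begin at {u0}:
  [1] a ⇒ {u1}
  [2] a ⇒ {u2}
  P completes σ.
Trace ⟨aa⟩ through Q, begin at {v0}:
  [1] a ⇒ {v1}
  [2] a ⇒ ∅ (Q stuck)

aa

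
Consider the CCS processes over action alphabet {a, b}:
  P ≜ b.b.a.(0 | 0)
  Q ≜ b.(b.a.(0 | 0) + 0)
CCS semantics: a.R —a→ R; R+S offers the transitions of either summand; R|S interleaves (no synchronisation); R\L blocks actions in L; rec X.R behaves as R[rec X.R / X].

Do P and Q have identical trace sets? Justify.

traces(P) = traces(Q)

LTS(P): 4 reachable states
  m0 = b.b.a.(0 | 0) → =b=> m1
  m1 = b.a.(0 | 0) → =b=> m2
  m2 = a.(0 | 0) → =a=> m3
  m3 = 0 | 0 → (no moves)
LTS(Q): 4 reachable states
  n0 = b.(b.a.(0 | 0) + 0) → =b=> n1
  n1 = b.a.(0 | 0) + 0 → =b=> n2
  n2 = a.(0 | 0) → =a=> n3
  n3 = 0 | 0 → (no moves)
Bisimilarity quotient blocks:
  B0 = {m0, n0}
  B1 = {m1, n1}
  B2 = {m2, n2}
  B3 = {m3, n3}
m0 ∈ B0, n0 ∈ B0 → same block
Bisimilar ⇒ trace-equivalent.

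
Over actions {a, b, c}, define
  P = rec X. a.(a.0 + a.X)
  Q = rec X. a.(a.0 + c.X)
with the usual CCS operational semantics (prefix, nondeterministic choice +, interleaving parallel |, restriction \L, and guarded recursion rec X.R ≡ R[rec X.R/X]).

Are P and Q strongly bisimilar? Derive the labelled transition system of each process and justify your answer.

P ≁ Q

P's transition system — 3 states:
  p0 = rec X. a.(a.0 + a.X) :: =a=> p1
  p1 = a.0 + a.(rec X. a.(a.0 + a.X)) :: =a=> p0, =a=> p2
  p2 = 0 :: ∅
Q's transition system — 3 states:
  q0 = rec X. a.(a.0 + c.X) :: =a=> q1
  q1 = a.0 + c.(rec X. a.(a.0 + c.X)) :: =a=> q2, =c=> q0
  q2 = 0 :: ∅
Coarsest stable partition (strong bisimilarity classes):
  B0 = {p0}
  B1 = {p1}
  B2 = {p2, q2}
  B3 = {q0}
  B4 = {q1}
p0 ∈ B0, q0 ∈ B3 → different blocks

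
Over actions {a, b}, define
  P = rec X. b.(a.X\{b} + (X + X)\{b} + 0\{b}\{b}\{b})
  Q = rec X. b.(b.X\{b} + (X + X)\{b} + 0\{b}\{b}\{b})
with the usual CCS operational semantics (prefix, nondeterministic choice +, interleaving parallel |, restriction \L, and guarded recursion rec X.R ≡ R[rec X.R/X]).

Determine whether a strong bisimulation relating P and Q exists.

Reachable graph of P (3 states):
  m0 = rec X. b.(a.X\{b} + (X + X)\{b} + 0\{b}\{b}\{b}) :: —b→ m1
  m1 = a.(rec X. b.(a.X\{b} + (X + X)\{b} + 0\{b}\{b}\{b}))\{b} + ((rec X. b.(a.X\{b} + (X + X)\{b} + 0\{b}\{b}\{b})) + (rec X. b.(a.X\{b} + (X + X)\{b} + 0\{b}\{b}\{b})))\{b} + 0\{b}\{b}\{b} :: —a→ m2
  m2 = (rec X. b.(a.X\{b} + (X + X)\{b} + 0\{b}\{b}\{b}))\{b} :: (no moves)
Reachable graph of Q (3 states):
  n0 = rec X. b.(b.X\{b} + (X + X)\{b} + 0\{b}\{b}\{b}) :: —b→ n1
  n1 = b.(rec X. b.(b.X\{b} + (X + X)\{b} + 0\{b}\{b}\{b}))\{b} + ((rec X. b.(b.X\{b} + (X + X)\{b} + 0\{b}\{b}\{b})) + (rec X. b.(b.X\{b} + (X + X)\{b} + 0\{b}\{b}\{b})))\{b} + 0\{b}\{b}\{b} :: —b→ n2
  n2 = (rec X. b.(b.X\{b} + (X + X)\{b} + 0\{b}\{b}\{b}))\{b} :: (no moves)
Coarsest stable partition (strong bisimilarity classes):
  B0 = {m0}
  B1 = {m1}
  B2 = {m2, n2}
  B3 = {n0}
  B4 = {n1}
m0 ∈ B0, n0 ∈ B3 → different blocks

NO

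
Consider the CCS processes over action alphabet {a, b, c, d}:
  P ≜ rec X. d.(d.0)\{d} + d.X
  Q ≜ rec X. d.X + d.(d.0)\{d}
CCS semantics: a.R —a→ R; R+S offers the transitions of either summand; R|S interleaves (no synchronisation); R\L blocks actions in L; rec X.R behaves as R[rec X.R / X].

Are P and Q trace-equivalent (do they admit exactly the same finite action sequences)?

Reachable graph of P (2 states):
  s0 = rec X. d.(d.0)\{d} + d.X :: ··d··> s0, ··d··> s1
  s1 = (d.0)\{d} :: ·
Reachable graph of Q (2 states):
  t0 = rec X. d.X + d.(d.0)\{d} :: ··d··> t0, ··d··> t1
  t1 = (d.0)\{d} :: ·
Partition-refinement fixed point:
  B0 = {s0, t0}
  B1 = {s1, t1}
s0 ∈ B0, t0 ∈ B0 → same block
Bisimilar ⇒ trace-equivalent.

trace-equivalent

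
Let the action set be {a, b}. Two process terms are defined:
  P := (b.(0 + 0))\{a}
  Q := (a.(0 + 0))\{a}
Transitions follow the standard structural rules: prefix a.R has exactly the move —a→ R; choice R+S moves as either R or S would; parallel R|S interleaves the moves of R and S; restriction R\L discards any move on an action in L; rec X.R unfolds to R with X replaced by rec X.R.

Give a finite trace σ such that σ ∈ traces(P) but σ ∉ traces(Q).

b

P's transition system — 2 states:
  s0 = (b.(0 + 0))\{a} has moves -b-> s1
  s1 = (0 + 0)\{a} has moves stopped
Q's transition system — 1 states:
  t0 = (a.(0 + 0))\{a} has moves stopped
Executing b from P (initial set {s0}):
  [1] b ⇒ {s1}
  ✓ P
Executing b from Q (initial set {t0}):
  [1] b ⇒ ∅ (Q stuck)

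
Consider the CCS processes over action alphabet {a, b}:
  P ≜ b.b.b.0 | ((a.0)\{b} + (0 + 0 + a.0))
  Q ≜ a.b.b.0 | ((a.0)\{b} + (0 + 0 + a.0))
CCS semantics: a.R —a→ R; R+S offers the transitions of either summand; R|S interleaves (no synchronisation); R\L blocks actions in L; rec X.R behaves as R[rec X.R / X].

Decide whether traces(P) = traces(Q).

NO — witness ⟨b⟩

P's transition system — 12 states:
  p0 = b.b.b.0 | ((a.0)\{b} + (0 + 0 + a.0)) :: --a--▸ p1, --a--▸ p2, --b--▸ p3
  p1 = b.b.b.0 | 0 :: --b--▸ p4
  p2 = b.b.b.0 | 0\{b} :: --b--▸ p5
  p3 = b.b.0 | ((a.0)\{b} + (0 + 0 + a.0)) :: --a--▸ p4, --a--▸ p5, --b--▸ p6
  p4 = b.b.0 | 0 :: --b--▸ p7
  p5 = b.b.0 | 0\{b} :: --b--▸ p8
  p6 = b.0 | ((a.0)\{b} + (0 + 0 + a.0)) :: --a--▸ p7, --a--▸ p8, --b--▸ p9
  p7 = b.0 | 0 :: --b--▸ p10
  p8 = b.0 | 0\{b} :: --b--▸ p11
  p9 = 0 | ((a.0)\{b} + (0 + 0 + a.0)) :: --a--▸ p10, --a--▸ p11
  p10 = 0 | 0 :: deadlocked
  p11 = 0 | 0\{b} :: deadlocked
Q's transition system — 12 states:
  q0 = a.b.b.0 | ((a.0)\{b} + (0 + 0 + a.0)) :: --a--▸ q1, --a--▸ q2, --a--▸ q3
  q1 = a.b.b.0 | 0 :: --a--▸ q4
  q2 = a.b.b.0 | 0\{b} :: --a--▸ q5
  q3 = b.b.0 | ((a.0)\{b} + (0 + 0 + a.0)) :: --a--▸ q4, --a--▸ q5, --b--▸ q6
  q4 = b.b.0 | 0 :: --b--▸ q7
  q5 = b.b.0 | 0\{b} :: --b--▸ q8
  q6 = b.0 | ((a.0)\{b} + (0 + 0 + a.0)) :: --a--▸ q7, --a--▸ q8, --b--▸ q9
  q7 = b.0 | 0 :: --b--▸ q10
  q8 = b.0 | 0\{b} :: --b--▸ q11
  q9 = 0 | ((a.0)\{b} + (0 + 0 + a.0)) :: --a--▸ q10, --a--▸ q11
  q10 = 0 | 0 :: deadlocked
  q11 = 0 | 0\{b} :: deadlocked
Trace ⟨b⟩ through P, begin at {p0}:
  after b @ step 1: {p3}
  — P admits the full trace.
Trace ⟨b⟩ through Q, begin at {q0}:
  after b @ step 1: ∅ (Q stuck)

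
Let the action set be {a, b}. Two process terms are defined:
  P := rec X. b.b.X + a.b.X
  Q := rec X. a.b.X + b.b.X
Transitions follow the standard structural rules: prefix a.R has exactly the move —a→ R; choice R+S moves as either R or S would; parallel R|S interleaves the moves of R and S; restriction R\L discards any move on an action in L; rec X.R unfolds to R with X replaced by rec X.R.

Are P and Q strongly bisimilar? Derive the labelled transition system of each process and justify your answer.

LTS(P): 2 reachable states
  m0 = rec X. b.b.X + a.b.X → --a--▸ m1, --b--▸ m1
  m1 = b.(rec X. b.b.X + a.b.X) → --b--▸ m0
LTS(Q): 2 reachable states
  n0 = rec X. a.b.X + b.b.X → --a--▸ n1, --b--▸ n1
  n1 = b.(rec X. a.b.X + b.b.X) → --b--▸ n0
Bisimilarity quotient blocks:
  B0 = {m0, n0}
  B1 = {m1, n1}
m0 ∈ B0, n0 ∈ B0 → same block

P ~ Q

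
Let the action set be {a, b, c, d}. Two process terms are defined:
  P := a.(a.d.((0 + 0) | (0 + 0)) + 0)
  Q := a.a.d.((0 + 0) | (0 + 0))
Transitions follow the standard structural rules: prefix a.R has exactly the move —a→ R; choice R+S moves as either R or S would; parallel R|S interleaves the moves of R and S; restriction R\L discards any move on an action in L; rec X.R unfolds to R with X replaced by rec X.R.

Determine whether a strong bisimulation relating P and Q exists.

P ~ Q

P's transition system — 4 states:
  u0 = a.(a.d.((0 + 0) | (0 + 0)) + 0) has moves ··a··> u1
  u1 = a.d.((0 + 0) | (0 + 0)) + 0 has moves ··a··> u2
  u2 = d.((0 + 0) | (0 + 0)) has moves ··d··> u3
  u3 = (0 + 0) | (0 + 0) has moves deadlocked
Q's transition system — 4 states:
  v0 = a.a.d.((0 + 0) | (0 + 0)) has moves ··a··> v1
  v1 = a.d.((0 + 0) | (0 + 0)) has moves ··a··> v2
  v2 = d.((0 + 0) | (0 + 0)) has moves ··d··> v3
  v3 = (0 + 0) | (0 + 0) has moves deadlocked
Bisimilarity quotient blocks:
  B0 = {u0, v0}
  B1 = {u1, v1}
  B2 = {u2, v2}
  B3 = {u3, v3}
u0 ∈ B0, v0 ∈ B0 → same block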